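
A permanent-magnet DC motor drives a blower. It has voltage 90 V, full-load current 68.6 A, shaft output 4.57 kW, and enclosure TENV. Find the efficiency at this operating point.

74.0 %

P_out = 4.57 kW = 4570 W
P_in = V·I = 90 × 68.6 = 6174 W
η = P_out / P_in = 4570 / 6174 = 0.740 = 74.0%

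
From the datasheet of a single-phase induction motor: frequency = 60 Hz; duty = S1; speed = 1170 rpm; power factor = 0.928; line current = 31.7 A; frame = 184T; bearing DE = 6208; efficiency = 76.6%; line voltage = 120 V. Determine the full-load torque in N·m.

P_in = V·I·cosφ = 120 × 31.7 × 0.928 = 3530 W
P_out = η·P_in = 0.766 × 3530 = 2704 W
n = 1170 rpm
ω = 2π×1170/60 = 122.5 rad/s
τ = P_out/ω = 2704/122.5 = 22.1 N·m

22.1 N·m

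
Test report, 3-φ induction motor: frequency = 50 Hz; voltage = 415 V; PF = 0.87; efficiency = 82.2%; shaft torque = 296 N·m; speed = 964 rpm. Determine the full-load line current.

ω = 2π×964/60 = 100.9 rad/s; P_out = τω = 296 × 100.9 = 29866 W
P_in = P_out / η = 29866 / 0.822 = 36333 W
I_L = P_in / (√3·V_L·cosφ) = 36333 / (1.732 × 415 × 0.87) = 58.1 A

58.1 A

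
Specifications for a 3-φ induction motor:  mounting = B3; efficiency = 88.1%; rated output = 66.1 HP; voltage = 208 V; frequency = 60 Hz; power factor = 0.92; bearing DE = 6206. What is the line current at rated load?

169 A

P_out = 66.1 × 746 = 49311 W
P_in = P_out / η = 49311 / 0.881 = 55972 W
I_L = P_in / (√3·V_L·cosφ) = 55972 / (1.732 × 208 × 0.92) = 169 A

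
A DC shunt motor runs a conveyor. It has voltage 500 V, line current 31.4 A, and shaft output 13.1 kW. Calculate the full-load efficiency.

83.4 %

P_out = 13.1 kW = 13100 W
P_in = V·I = 500 × 31.4 = 15700 W
η = P_out / P_in = 13100 / 15700 = 0.834 = 83.4%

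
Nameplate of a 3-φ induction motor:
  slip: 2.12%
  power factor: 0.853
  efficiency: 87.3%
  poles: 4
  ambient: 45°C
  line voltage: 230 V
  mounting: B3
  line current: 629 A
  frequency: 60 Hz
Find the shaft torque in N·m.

P_in = √3·V·I·cosφ = 1.732 × 230 × 629 × 0.853 = 213735 W
P_out = η·P_in = 0.873 × 213735 = 186591 W
n_s = 120×60/4 = 1800 rpm; n = 1800×(1−0.0212) = 1762 rpm
ω = 2π×1762/60 = 184.5 rad/s
τ = P_out/ω = 186591/184.5 = 1010 N·m

1010 N·m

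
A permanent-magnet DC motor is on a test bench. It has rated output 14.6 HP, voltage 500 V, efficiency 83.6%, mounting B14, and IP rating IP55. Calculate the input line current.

26.1 A

P_out = 14.6 × 746 = 10892 W
P_in = P_out / η = 10892 / 0.836 = 13029 W
I = P_in / V = 13029 / 500 = 26.1 A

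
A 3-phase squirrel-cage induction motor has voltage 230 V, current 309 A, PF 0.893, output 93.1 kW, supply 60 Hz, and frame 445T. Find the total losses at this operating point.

P_in = √3·V·I·cosφ = 1.732×230×309×0.893 = 109922 W
P_out = 93100 W
Losses = P_in − P_out = 109922 − 93100 = 16822 W

16800 W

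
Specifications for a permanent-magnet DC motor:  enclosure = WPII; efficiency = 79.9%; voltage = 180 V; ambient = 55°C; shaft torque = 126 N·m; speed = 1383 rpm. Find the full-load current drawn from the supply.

127 A

ω = 2π×1383/60 = 144.8 rad/s; P_out = τω = 126 × 144.8 = 18245 W
P_in = P_out / η = 18245 / 0.799 = 22835 W
I = P_in / V = 22835 / 180 = 127 A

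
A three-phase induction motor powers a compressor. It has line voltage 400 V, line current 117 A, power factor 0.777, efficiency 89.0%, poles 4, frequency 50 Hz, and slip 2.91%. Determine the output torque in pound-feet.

271 lb·ft

P_in = √3·V·I·cosφ = 1.732 × 400 × 117 × 0.777 = 62982 W
P_out = η·P_in = 0.89 × 62982 = 56054 W
n_s = 120×50/4 = 1500 rpm; n = 1500×(1−0.0291) = 1456 rpm
ω = 2π×1456/60 = 152.5 rad/s
τ = P_out/ω = 56054/152.5 = 367.6 N·m
In lb·ft: 367.6/1.356 = 271 lb·ft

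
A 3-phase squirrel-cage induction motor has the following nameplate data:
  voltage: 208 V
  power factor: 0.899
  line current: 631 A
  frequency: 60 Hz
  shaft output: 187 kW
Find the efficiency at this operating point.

91.5 %

P_out = 187 kW = 187000 W
P_in = √3·V_L·I_L·cosφ = 1.732 × 208 × 631 × 0.899 = 204362 W
η = P_out / P_in = 187000 / 204362 = 0.915 = 91.5%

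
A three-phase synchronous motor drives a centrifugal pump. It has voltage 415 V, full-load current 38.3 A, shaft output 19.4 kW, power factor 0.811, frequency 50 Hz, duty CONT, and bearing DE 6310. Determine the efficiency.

P_out = 19.4 kW = 19400 W
P_in = √3·V_L·I_L·cosφ = 1.732 × 415 × 38.3 × 0.811 = 22326 W
η = P_out / P_in = 19400 / 22326 = 0.869 = 86.9%

86.9 %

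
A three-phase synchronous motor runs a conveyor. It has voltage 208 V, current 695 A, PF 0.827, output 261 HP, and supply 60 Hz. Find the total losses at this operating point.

P_in = √3·V·I·cosφ = 1.732×208×695×0.827 = 207063 W
P_out = 261×746 = 194706 W
Losses = P_in − P_out = 207063 − 194706 = 12357 W

12.4 kW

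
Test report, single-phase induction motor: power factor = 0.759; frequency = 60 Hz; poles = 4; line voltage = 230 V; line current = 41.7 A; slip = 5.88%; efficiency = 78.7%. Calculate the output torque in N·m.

P_in = V·I·cosφ = 230 × 41.7 × 0.759 = 7280 W
P_out = η·P_in = 0.787 × 7280 = 5729 W
n_s = 120×60/4 = 1800 rpm; n = 1800×(1−0.0588) = 1694 rpm
ω = 2π×1694/60 = 177.4 rad/s
τ = P_out/ω = 5729/177.4 = 32.3 N·m

32.3 N·m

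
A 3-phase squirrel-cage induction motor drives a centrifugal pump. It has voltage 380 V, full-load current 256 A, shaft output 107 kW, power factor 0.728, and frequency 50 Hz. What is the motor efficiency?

P_out = 107 kW = 107000 W
P_in = √3·V_L·I_L·cosφ = 1.732 × 380 × 256 × 0.728 = 122660 W
η = P_out / P_in = 107000 / 122660 = 0.872 = 87.2%

87.2 %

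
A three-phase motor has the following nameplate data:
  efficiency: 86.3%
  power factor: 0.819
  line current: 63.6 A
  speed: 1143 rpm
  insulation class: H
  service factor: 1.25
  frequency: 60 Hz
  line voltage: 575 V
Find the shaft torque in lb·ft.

P_in = √3·V·I·cosφ = 1.732 × 575 × 63.6 × 0.819 = 51875 W
P_out = η·P_in = 0.863 × 51875 = 44768 W
n = 1143 rpm
ω = 2π×1143/60 = 119.7 rad/s
τ = P_out/ω = 44768/119.7 = 374 N·m
In lb·ft: 374/1.356 = 276 lb·ft

276 lb·ft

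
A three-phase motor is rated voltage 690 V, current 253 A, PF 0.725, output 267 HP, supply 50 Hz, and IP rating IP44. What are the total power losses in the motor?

20 kW

P_in = √3·V·I·cosφ = 1.732×690×253×0.725 = 219208 W
P_out = 267×746 = 199182 W
Losses = P_in − P_out = 219208 − 199182 = 20026 W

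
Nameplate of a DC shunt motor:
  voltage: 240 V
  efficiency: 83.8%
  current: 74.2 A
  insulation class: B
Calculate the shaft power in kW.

14.9 kW

P_in = V·I = 240 × 74.2 = 17808 W
P_out = η·P_in = 0.838 × 17808 = 14923 W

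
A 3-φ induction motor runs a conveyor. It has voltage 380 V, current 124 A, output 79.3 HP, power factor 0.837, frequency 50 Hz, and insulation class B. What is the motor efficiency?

86.6 %

P_out = 79.3 × 746 = 59158 W
P_in = √3·V_L·I_L·cosφ = 1.732 × 380 × 124 × 0.837 = 68309 W
η = P_out / P_in = 59158 / 68309 = 0.866 = 86.6%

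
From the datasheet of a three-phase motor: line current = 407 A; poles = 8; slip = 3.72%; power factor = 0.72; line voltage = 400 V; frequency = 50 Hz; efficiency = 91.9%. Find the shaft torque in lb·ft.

P_in = √3·V·I·cosφ = 1.732 × 400 × 407 × 0.72 = 203018 W
P_out = η·P_in = 0.919 × 203018 = 186574 W
n_s = 120×50/8 = 750 rpm; n = 750×(1−0.0372) = 722 rpm
ω = 2π×722/60 = 75.61 rad/s
τ = P_out/ω = 186574/75.61 = 2468 N·m
In lb·ft: 2468/1.356 = 1820 lb·ft

1820 lb·ft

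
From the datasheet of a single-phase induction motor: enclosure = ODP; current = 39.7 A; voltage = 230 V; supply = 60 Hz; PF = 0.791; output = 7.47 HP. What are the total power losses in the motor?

P_in = V·I·cosφ = 230×39.7×0.791 = 7223 W
P_out = 7.47×746 = 5573 W
Losses = P_in − P_out = 7223 − 5573 = 1650 W

1650 W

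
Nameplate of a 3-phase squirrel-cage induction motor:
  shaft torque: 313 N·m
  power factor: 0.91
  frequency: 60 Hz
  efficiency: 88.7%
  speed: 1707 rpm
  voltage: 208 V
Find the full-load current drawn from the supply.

ω = 2π×1707/60 = 178.8 rad/s; P_out = τω = 313 × 178.8 = 55964 W
P_in = P_out / η = 55964 / 0.887 = 63094 W
I_L = P_in / (√3·V_L·cosφ) = 63094 / (1.732 × 208 × 0.91) = 192 A

192 A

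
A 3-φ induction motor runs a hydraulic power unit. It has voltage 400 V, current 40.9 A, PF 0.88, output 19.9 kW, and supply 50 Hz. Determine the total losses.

5.04 kW

P_in = √3·V·I·cosφ = 1.732×400×40.9×0.88 = 24935 W
P_out = 19900 W
Losses = P_in − P_out = 24935 − 19900 = 5035 W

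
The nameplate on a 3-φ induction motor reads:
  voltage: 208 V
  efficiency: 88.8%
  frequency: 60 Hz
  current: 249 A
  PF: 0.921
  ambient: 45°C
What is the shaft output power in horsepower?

98.3 HP

P_in = √3·V·I·cosφ = 1.732 × 208 × 249 × 0.921 = 82617 W
P_out = η·P_in = 0.888 × 82617 = 73364 W
= 73364/746 = 98.3 HP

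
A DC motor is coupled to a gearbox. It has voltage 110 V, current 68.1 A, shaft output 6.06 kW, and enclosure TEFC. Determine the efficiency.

80.9 %

P_out = 6.06 kW = 6060 W
P_in = V·I = 110 × 68.1 = 7491 W
η = P_out / P_in = 6060 / 7491 = 0.809 = 80.9%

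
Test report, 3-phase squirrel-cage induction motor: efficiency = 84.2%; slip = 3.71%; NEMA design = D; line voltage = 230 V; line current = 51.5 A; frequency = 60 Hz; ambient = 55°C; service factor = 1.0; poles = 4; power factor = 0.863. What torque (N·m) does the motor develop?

82.1 N·m

P_in = √3·V·I·cosφ = 1.732 × 230 × 51.5 × 0.863 = 17705 W
P_out = η·P_in = 0.842 × 17705 = 14908 W
n_s = 120×60/4 = 1800 rpm; n = 1800×(1−0.0371) = 1733 rpm
ω = 2π×1733/60 = 181.5 rad/s
τ = P_out/ω = 14908/181.5 = 82.1 N·m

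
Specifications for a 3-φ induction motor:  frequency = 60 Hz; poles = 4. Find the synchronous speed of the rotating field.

n_s = 120f/p = 120×60/4 = 1800 rpm

1800 rpm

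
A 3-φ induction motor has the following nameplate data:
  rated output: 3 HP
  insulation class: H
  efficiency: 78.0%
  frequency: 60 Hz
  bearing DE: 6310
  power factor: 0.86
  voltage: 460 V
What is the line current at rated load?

P_out = 3 × 746 = 2238 W
P_in = P_out / η = 2238 / 0.780 = 2869 W
I_L = P_in / (√3·V_L·cosφ) = 2869 / (1.732 × 460 × 0.86) = 4.19 A

4.19 A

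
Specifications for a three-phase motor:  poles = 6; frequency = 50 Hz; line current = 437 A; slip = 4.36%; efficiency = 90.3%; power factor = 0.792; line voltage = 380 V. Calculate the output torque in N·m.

P_in = √3·V·I·cosφ = 1.732 × 380 × 437 × 0.792 = 227792 W
P_out = η·P_in = 0.903 × 227792 = 205696 W
n_s = 120×50/6 = 1000 rpm; n = 1000×(1−0.0436) = 956 rpm
ω = 2π×956/60 = 100.1 rad/s
τ = P_out/ω = 205696/100.1 = 2050 N·m

2050 N·m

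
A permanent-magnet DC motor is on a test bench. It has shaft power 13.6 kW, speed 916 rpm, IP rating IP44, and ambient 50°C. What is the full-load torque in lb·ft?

105 lb·ft

ω = 2π × 916/60 = 95.92 rad/s
τ = P/ω = 13600/95.92 = 141.8 N·m
In lb·ft: 141.8/1.356 = 105 lb·ft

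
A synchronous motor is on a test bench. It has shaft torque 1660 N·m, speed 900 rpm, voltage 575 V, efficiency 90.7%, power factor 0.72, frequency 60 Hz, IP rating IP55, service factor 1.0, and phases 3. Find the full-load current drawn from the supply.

ω = 2π×900/60 = 94.25 rad/s; P_out = τω = 1660 × 94.25 = 156455 W
P_in = P_out / η = 156455 / 0.907 = 172497 W
I_L = P_in / (√3·V_L·cosφ) = 172497 / (1.732 × 575 × 0.72) = 241 A

241 A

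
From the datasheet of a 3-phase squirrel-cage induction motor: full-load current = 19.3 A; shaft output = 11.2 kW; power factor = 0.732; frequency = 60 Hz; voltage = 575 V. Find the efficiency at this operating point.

79.6 %

P_out = 11.2 kW = 11200 W
P_in = √3·V_L·I_L·cosφ = 1.732 × 575 × 19.3 × 0.732 = 14070 W
η = P_out / P_in = 11200 / 14070 = 0.796 = 79.6%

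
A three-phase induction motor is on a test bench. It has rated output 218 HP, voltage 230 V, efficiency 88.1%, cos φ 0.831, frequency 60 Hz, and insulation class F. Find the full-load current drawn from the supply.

558 A

P_out = 218 × 746 = 162628 W
P_in = P_out / η = 162628 / 0.881 = 184595 W
I_L = P_in / (√3·V_L·cosφ) = 184595 / (1.732 × 230 × 0.831) = 558 A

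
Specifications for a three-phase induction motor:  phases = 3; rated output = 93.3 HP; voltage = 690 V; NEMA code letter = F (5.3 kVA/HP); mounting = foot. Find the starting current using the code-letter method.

414 A

S_LR = 5.3 × 93.3 = 494.49 kVA
I_LR = S_LR/(√3·V_L) = 494490/(1.732×690) = 414 A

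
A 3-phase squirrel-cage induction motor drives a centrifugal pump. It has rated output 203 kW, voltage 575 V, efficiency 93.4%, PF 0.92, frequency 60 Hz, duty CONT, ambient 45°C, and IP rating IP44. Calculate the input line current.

237 A

P_out = 203 kW = 203000 W
P_in = P_out / η = 203000 / 0.934 = 217345 W
I_L = P_in / (√3·V_L·cosφ) = 217345 / (1.732 × 575 × 0.92) = 237 A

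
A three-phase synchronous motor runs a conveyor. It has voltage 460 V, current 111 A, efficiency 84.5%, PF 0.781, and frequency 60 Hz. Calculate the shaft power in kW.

P_in = √3·V·I·cosφ = 1.732 × 460 × 111 × 0.781 = 69068 W
P_out = η·P_in = 0.845 × 69068 = 58362 W

58.4 kW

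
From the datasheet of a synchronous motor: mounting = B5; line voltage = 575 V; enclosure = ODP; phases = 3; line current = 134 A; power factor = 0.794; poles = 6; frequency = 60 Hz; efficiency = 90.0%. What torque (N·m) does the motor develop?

P_in = √3·V·I·cosφ = 1.732 × 575 × 134 × 0.794 = 105960 W
P_out = η·P_in = 0.9 × 105960 = 95364 W
n = n_s = 120×60/6 = 1200 rpm (synchronous)
ω = 2π×1200/60 = 125.7 rad/s
τ = P_out/ω = 95364/125.7 = 759 N·m

759 N·m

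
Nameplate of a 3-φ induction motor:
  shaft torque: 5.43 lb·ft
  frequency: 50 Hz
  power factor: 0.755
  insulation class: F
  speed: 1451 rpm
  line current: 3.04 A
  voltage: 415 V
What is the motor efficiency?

τ = 5.43 lb·ft × 1.356 = 7.363 N·m
ω = 2π × 1451/60 = 151.9 rad/s; P_out = τω = 7.363 × 151.9 = 1118 W
P_in = √3·V_L·I_L·cosφ = 1.732 × 415 × 3.04 × 0.755 = 1650 W
η = P_out / P_in = 1118 / 1650 = 0.678 = 67.8%

67.8 %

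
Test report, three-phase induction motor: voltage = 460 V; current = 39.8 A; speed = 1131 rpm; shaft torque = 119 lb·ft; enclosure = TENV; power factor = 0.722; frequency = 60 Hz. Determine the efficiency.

τ = 119 lb·ft × 1.356 = 161.4 N·m
ω = 2π × 1131/60 = 118.4 rad/s; P_out = τω = 161.4 × 118.4 = 19110 W
P_in = √3·V_L·I_L·cosφ = 1.732 × 460 × 39.8 × 0.722 = 22894 W
η = P_out / P_in = 19110 / 22894 = 0.835 = 83.5%

83.5 %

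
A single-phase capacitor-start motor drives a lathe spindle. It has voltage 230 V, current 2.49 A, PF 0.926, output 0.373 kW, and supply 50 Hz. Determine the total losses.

P_in = V·I·cosφ = 230×2.49×0.926 = 530 W
P_out = 373 W
Losses = P_in − P_out = 530 − 373 = 157 W

157 W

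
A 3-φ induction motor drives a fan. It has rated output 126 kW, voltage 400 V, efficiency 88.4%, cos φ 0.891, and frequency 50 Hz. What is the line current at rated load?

231 A

P_out = 126 kW = 126000 W
P_in = P_out / η = 126000 / 0.884 = 142534 W
I_L = P_in / (√3·V_L·cosφ) = 142534 / (1.732 × 400 × 0.891) = 231 A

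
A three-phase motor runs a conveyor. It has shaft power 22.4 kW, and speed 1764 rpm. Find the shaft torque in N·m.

121 N·m

ω = 2π × 1764/60 = 184.7 rad/s
τ = P/ω = 22400/184.7 = 121 N·m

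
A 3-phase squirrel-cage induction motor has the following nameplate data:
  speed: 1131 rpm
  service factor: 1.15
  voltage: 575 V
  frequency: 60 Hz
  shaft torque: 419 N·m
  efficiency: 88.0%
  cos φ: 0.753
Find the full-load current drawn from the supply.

75.2 A

ω = 2π×1131/60 = 118.4 rad/s; P_out = τω = 419 × 118.4 = 49610 W
P_in = P_out / η = 49610 / 0.880 = 56375 W
I_L = P_in / (√3·V_L·cosφ) = 56375 / (1.732 × 575 × 0.753) = 75.2 A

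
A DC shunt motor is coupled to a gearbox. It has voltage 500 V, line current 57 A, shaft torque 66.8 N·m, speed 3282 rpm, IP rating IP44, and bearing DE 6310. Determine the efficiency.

ω = 2π × 3282/60 = 343.7 rad/s; P_out = τω = 66.8 × 343.7 = 22959 W
P_in = V·I = 500 × 57 = 28500 W
η = P_out / P_in = 22959 / 28500 = 0.806 = 80.6%

80.6 %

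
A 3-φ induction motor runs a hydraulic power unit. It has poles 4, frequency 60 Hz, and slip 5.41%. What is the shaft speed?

n_s = 120f/p = 120×60/4 = 1800 rpm
n = n_s(1 − s) = 1800 × (1 − 0.0541) = 1703 rpm

1703 rpm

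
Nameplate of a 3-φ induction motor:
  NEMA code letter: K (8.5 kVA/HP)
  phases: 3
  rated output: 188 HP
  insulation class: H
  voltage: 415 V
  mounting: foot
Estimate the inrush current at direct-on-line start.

2220 A

S_LR = 8.5 × 188 = 1598 kVA
I_LR = S_LR/(√3·V_L) = 1598000/(1.732×415) = 2220 A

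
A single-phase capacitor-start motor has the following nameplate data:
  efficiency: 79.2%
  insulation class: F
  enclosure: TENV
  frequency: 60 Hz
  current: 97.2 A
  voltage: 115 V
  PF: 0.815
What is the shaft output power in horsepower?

9.67 HP

P_in = V·I·cosφ = 115 × 97.2 × 0.815 = 9110 W
P_out = η·P_in = 0.792 × 9110 = 7215 W
= 7215/746 = 9.67 HP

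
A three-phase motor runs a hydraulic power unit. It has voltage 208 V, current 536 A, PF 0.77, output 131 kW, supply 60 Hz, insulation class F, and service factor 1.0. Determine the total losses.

17700 W

P_in = √3·V·I·cosφ = 1.732×208×536×0.77 = 148685 W
P_out = 131000 W
Losses = P_in − P_out = 148685 − 131000 = 17685 W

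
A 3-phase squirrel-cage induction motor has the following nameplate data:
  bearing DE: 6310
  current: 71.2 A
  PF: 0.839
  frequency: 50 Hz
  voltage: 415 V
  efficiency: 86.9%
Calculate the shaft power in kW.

37.3 kW

P_in = √3·V·I·cosφ = 1.732 × 415 × 71.2 × 0.839 = 42938 W
P_out = η·P_in = 0.869 × 42938 = 37313 W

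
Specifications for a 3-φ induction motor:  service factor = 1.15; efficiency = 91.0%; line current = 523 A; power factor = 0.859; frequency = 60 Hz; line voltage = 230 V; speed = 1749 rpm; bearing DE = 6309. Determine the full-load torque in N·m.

889 N·m

P_in = √3·V·I·cosφ = 1.732 × 230 × 523 × 0.859 = 178966 W
P_out = η·P_in = 0.91 × 178966 = 162859 W
n = 1749 rpm
ω = 2π×1749/60 = 183.2 rad/s
τ = P_out/ω = 162859/183.2 = 889 N·m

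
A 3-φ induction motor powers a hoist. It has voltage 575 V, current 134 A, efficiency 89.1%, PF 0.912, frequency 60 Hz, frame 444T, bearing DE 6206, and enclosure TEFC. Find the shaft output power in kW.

P_in = √3·V·I·cosφ = 1.732 × 575 × 134 × 0.912 = 121707 W
P_out = η·P_in = 0.891 × 121707 = 108441 W

108 kW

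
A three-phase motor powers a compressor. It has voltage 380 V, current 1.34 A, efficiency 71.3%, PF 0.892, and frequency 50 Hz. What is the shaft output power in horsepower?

P_in = √3·V·I·cosφ = 1.732 × 380 × 1.34 × 0.892 = 787 W
P_out = η·P_in = 0.713 × 787 = 561 W
= 561/746 = 0.752 HP

0.752 HP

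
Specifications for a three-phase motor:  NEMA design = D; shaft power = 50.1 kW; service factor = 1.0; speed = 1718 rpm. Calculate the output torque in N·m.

278 N·m

ω = 2π × 1718/60 = 179.9 rad/s
τ = P/ω = 50100/179.9 = 278 N·m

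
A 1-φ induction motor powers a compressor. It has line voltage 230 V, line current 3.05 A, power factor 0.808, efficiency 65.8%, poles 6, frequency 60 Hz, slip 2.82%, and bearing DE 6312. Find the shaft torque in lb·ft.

P_in = V·I·cosφ = 230 × 3.05 × 0.808 = 567 W
P_out = η·P_in = 0.658 × 567 = 373 W
n_s = 120×60/6 = 1200 rpm; n = 1200×(1−0.0282) = 1166 rpm
ω = 2π×1166/60 = 122.1 rad/s
τ = P_out/ω = 373/122.1 = 3.055 N·m
In lb·ft: 3.055/1.356 = 2.25 lb·ft

2.25 lb·ft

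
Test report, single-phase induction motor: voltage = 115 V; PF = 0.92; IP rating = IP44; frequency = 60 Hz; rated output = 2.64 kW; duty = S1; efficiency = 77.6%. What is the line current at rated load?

P_out = 2.64 kW = 2640 W
P_in = P_out / η = 2640 / 0.776 = 3402 W
I = P_in / (V·cosφ) = 3402 / (115 × 0.92) = 32.2 A

32.2 A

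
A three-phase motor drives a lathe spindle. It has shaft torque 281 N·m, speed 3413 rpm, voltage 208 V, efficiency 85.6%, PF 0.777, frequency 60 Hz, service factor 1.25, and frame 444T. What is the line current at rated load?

419 A

ω = 2π×3413/60 = 357.4 rad/s; P_out = τω = 281 × 357.4 = 100429 W
P_in = P_out / η = 100429 / 0.856 = 117324 W
I_L = P_in / (√3·V_L·cosφ) = 117324 / (1.732 × 208 × 0.777) = 419 A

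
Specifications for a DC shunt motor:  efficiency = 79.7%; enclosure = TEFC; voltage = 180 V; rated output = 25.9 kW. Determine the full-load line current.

P_out = 25.9 kW = 25900 W
P_in = P_out / η = 25900 / 0.797 = 32497 W
I = P_in / V = 32497 / 180 = 181 A

181 A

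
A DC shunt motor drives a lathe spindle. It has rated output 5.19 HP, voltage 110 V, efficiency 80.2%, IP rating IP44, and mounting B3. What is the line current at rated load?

43.9 A

P_out = 5.19 × 746 = 3872 W
P_in = P_out / η = 3872 / 0.802 = 4828 W
I = P_in / V = 4828 / 110 = 43.9 A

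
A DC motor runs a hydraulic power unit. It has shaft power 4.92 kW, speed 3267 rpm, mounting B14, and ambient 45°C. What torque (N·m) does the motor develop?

ω = 2π × 3267/60 = 342.1 rad/s
τ = P/ω = 4920/342.1 = 14.4 N·m

14.4 N·m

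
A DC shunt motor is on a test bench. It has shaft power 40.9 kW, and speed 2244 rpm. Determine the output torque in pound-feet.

ω = 2π × 2244/60 = 235 rad/s
τ = P/ω = 40900/235 = 174 N·m
In lb·ft: 174/1.356 = 128 lb·ft

128 lb·ft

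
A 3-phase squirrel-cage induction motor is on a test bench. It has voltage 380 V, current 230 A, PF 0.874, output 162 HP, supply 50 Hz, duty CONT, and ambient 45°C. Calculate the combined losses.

P_in = √3·V·I·cosφ = 1.732×380×230×0.874 = 132303 W
P_out = 162×746 = 120852 W
Losses = P_in − P_out = 132303 − 120852 = 11451 W

11.5 kW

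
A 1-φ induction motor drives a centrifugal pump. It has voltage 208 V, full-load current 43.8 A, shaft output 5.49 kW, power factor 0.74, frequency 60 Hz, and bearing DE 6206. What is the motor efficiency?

81.4 %

P_out = 5.49 kW = 5490 W
P_in = V·I·cosφ = 208 × 43.8 × 0.74 = 6742 W
η = P_out / P_in = 5490 / 6742 = 0.814 = 81.4%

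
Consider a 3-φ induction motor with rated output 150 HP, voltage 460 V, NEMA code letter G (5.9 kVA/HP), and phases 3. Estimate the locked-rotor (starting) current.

S_LR = 5.9 × 150 = 885 kVA
I_LR = S_LR/(√3·V_L) = 885000/(1.732×460) = 1110 A

1110 A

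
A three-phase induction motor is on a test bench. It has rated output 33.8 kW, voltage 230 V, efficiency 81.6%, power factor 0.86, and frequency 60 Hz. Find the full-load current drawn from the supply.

121 A

P_out = 33.8 kW = 33800 W
P_in = P_out / η = 33800 / 0.816 = 41422 W
I_L = P_in / (√3·V_L·cosφ) = 41422 / (1.732 × 230 × 0.86) = 121 A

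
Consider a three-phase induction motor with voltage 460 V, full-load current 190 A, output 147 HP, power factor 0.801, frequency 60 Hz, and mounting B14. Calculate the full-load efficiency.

P_out = 147 × 746 = 109662 W
P_in = √3·V_L·I_L·cosφ = 1.732 × 460 × 190 × 0.801 = 121253 W
η = P_out / P_in = 109662 / 121253 = 0.904 = 90.4%

90.4 %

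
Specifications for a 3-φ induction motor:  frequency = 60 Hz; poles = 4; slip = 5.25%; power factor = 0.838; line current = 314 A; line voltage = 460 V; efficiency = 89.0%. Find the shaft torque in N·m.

1040 N·m

P_in = √3·V·I·cosφ = 1.732 × 460 × 314 × 0.838 = 209643 W
P_out = η·P_in = 0.89 × 209643 = 186582 W
n_s = 120×60/4 = 1800 rpm; n = 1800×(1−0.0525) = 1706 rpm
ω = 2π×1706/60 = 178.7 rad/s
τ = P_out/ω = 186582/178.7 = 1040 N·m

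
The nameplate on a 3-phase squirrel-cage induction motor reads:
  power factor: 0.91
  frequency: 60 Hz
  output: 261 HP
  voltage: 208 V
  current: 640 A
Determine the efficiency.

P_out = 261 × 746 = 194706 W
P_in = √3·V_L·I_L·cosφ = 1.732 × 208 × 640 × 0.91 = 209813 W
η = P_out / P_in = 194706 / 209813 = 0.928 = 92.8%

92.8 %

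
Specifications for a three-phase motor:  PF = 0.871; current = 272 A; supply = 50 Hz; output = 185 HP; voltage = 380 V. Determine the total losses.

P_in = √3·V·I·cosφ = 1.732×380×272×0.871 = 155926 W
P_out = 185×746 = 138010 W
Losses = P_in − P_out = 155926 − 138010 = 17916 W

17.9 kW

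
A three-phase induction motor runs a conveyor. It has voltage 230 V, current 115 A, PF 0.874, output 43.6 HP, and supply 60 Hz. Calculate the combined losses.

P_in = √3·V·I·cosφ = 1.732×230×115×0.874 = 40039 W
P_out = 43.6×746 = 32526 W
Losses = P_in − P_out = 40039 − 32526 = 7513 W

7.51 kW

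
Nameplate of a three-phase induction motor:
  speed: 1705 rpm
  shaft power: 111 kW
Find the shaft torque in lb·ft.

ω = 2π × 1705/60 = 178.5 rad/s
τ = P/ω = 111000/178.5 = 621.8 N·m
In lb·ft: 621.8/1.356 = 459 lb·ft

459 lb·ft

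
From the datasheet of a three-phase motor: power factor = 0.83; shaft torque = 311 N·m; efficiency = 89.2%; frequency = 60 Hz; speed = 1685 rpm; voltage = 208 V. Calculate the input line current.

206 A

ω = 2π×1685/60 = 176.5 rad/s; P_out = τω = 311 × 176.5 = 54892 W
P_in = P_out / η = 54892 / 0.892 = 61538 W
I_L = P_in / (√3·V_L·cosφ) = 61538 / (1.732 × 208 × 0.83) = 206 A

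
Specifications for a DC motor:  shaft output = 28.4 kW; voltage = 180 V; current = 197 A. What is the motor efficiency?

P_out = 28.4 kW = 28400 W
P_in = V·I = 180 × 197 = 35460 W
η = P_out / P_in = 28400 / 35460 = 0.801 = 80.1%

80.1 %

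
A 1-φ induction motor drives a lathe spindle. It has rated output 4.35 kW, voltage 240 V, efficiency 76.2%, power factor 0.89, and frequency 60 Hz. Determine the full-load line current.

P_out = 4.35 kW = 4350 W
P_in = P_out / η = 4350 / 0.762 = 5709 W
I = P_in / (V·cosφ) = 5709 / (240 × 0.89) = 26.7 A

26.7 A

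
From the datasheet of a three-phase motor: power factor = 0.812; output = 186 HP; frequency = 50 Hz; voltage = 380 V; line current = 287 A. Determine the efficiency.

90.5 %

P_out = 186 × 746 = 138756 W
P_in = √3·V_L·I_L·cosφ = 1.732 × 380 × 287 × 0.812 = 153380 W
η = P_out / P_in = 138756 / 153380 = 0.905 = 90.5%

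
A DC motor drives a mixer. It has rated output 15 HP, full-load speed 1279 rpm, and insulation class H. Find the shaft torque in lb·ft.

61.6 lb·ft

P_out = 15 × 746 = 11190 W
ω = 2π × 1279/60 = 133.9 rad/s
τ = P_out/ω = 11190/133.9 = 83.57 N·m
In lb·ft: 83.57/1.356 = 61.6 lb·ft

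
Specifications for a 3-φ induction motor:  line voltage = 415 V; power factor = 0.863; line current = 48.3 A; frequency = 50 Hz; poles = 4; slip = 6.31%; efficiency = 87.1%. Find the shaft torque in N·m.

P_in = √3·V·I·cosφ = 1.732 × 415 × 48.3 × 0.863 = 29961 W
P_out = η·P_in = 0.871 × 29961 = 26096 W
n_s = 120×50/4 = 1500 rpm; n = 1500×(1−0.0631) = 1405 rpm
ω = 2π×1405/60 = 147.1 rad/s
τ = P_out/ω = 26096/147.1 = 177 N·m

177 N·m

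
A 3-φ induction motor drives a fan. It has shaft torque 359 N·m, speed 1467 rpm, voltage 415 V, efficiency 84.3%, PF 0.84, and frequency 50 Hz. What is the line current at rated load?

ω = 2π×1467/60 = 153.6 rad/s; P_out = τω = 359 × 153.6 = 55142 W
P_in = P_out / η = 55142 / 0.843 = 65412 W
I_L = P_in / (√3·V_L·cosφ) = 65412 / (1.732 × 415 × 0.84) = 108 A

108 A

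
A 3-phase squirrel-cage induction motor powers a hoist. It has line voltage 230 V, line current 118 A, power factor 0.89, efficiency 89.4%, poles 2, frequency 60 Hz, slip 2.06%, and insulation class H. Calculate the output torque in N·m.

101 N·m

P_in = √3·V·I·cosφ = 1.732 × 230 × 118 × 0.89 = 41836 W
P_out = η·P_in = 0.894 × 41836 = 37401 W
n_s = 120×60/2 = 3600 rpm; n = 3600×(1−0.0206) = 3526 rpm
ω = 2π×3526/60 = 369.2 rad/s
τ = P_out/ω = 37401/369.2 = 101 N·m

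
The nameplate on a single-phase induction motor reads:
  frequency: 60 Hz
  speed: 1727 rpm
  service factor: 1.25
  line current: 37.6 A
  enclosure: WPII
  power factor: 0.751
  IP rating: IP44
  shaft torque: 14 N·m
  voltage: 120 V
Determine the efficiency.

ω = 2π × 1727/60 = 180.9 rad/s; P_out = τω = 14 × 180.9 = 2533 W
P_in = V·I·cosφ = 120 × 37.6 × 0.751 = 3389 W
η = P_out / P_in = 2533 / 3389 = 0.747 = 74.7%

74.7 %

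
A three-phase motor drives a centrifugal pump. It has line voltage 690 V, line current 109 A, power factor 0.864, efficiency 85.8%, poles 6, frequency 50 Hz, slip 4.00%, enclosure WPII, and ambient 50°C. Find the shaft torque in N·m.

P_in = √3·V·I·cosφ = 1.732 × 690 × 109 × 0.864 = 112548 W
P_out = η·P_in = 0.858 × 112548 = 96566 W
n_s = 120×50/6 = 1000 rpm; n = 1000×(1−0.04) = 960 rpm
ω = 2π×960/60 = 100.5 rad/s
τ = P_out/ω = 96566/100.5 = 961 N·m

961 N·m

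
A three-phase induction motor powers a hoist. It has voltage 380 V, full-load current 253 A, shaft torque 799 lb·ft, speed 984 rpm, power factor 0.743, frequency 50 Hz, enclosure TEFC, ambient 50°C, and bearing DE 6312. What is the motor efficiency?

τ = 799 lb·ft × 1.356 = 1083 N·m
ω = 2π × 984/60 = 103 rad/s; P_out = τω = 1083 × 103 = 111549 W
P_in = √3·V_L·I_L·cosφ = 1.732 × 380 × 253 × 0.743 = 123720 W
η = P_out / P_in = 111549 / 123720 = 0.902 = 90.2%

90.2 %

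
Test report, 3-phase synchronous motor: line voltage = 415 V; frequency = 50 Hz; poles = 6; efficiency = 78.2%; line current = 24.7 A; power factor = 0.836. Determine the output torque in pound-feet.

P_in = √3·V·I·cosφ = 1.732 × 415 × 24.7 × 0.836 = 14842 W
P_out = η·P_in = 0.782 × 14842 = 11606 W
n = n_s = 120×50/6 = 1000 rpm (synchronous)
ω = 2π×1000/60 = 104.7 rad/s
τ = P_out/ω = 11606/104.7 = 110.9 N·m
In lb·ft: 110.9/1.356 = 81.8 lb·ft

81.8 lb·ft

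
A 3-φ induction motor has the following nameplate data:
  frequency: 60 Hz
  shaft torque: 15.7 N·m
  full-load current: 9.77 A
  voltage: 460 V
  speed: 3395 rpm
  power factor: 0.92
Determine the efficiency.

ω = 2π × 3395/60 = 355.5 rad/s; P_out = τω = 15.7 × 355.5 = 5581 W
P_in = √3·V_L·I_L·cosφ = 1.732 × 460 × 9.77 × 0.92 = 7161 W
η = P_out / P_in = 5581 / 7161 = 0.779 = 77.9%

77.9 %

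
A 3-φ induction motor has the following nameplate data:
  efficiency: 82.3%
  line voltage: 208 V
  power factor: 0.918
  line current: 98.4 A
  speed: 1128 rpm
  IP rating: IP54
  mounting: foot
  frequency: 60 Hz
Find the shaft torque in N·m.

P_in = √3·V·I·cosφ = 1.732 × 208 × 98.4 × 0.918 = 32542 W
P_out = η·P_in = 0.823 × 32542 = 26782 W
n = 1128 rpm
ω = 2π×1128/60 = 118.1 rad/s
τ = P_out/ω = 26782/118.1 = 227 N·m

227 N·m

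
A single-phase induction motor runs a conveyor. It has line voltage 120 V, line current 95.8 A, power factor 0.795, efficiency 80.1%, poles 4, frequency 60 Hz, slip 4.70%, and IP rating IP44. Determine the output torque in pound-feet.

P_in = V·I·cosφ = 120 × 95.8 × 0.795 = 9139 W
P_out = η·P_in = 0.801 × 9139 = 7320 W
n_s = 120×60/4 = 1800 rpm; n = 1800×(1−0.047) = 1715 rpm
ω = 2π×1715/60 = 179.6 rad/s
τ = P_out/ω = 7320/179.6 = 40.76 N·m
In lb·ft: 40.76/1.356 = 30.1 lb·ft

30.1 lb·ft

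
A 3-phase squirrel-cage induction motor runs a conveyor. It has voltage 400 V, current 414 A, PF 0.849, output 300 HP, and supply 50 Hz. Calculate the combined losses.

19700 W

P_in = √3·V·I·cosφ = 1.732×400×414×0.849 = 243510 W
P_out = 300×746 = 223800 W
Losses = P_in − P_out = 243510 − 223800 = 19710 W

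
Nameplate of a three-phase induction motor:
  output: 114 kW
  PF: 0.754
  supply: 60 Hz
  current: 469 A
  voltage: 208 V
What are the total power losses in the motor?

13400 W

P_in = √3·V·I·cosφ = 1.732×208×469×0.754 = 127396 W
P_out = 114000 W
Losses = P_in − P_out = 127396 − 114000 = 13396 W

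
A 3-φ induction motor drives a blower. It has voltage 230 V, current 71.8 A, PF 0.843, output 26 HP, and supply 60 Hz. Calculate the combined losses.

P_in = √3·V·I·cosφ = 1.732×230×71.8×0.843 = 24112 W
P_out = 26×746 = 19396 W
Losses = P_in − P_out = 24112 − 19396 = 4716 W

4.72 kW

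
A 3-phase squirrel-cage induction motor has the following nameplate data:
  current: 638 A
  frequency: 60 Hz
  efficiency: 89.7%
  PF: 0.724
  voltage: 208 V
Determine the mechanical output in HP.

P_in = √3·V·I·cosφ = 1.732 × 208 × 638 × 0.724 = 166407 W
P_out = η·P_in = 0.897 × 166407 = 149267 W
= 149267/746 = 200 HP

200 HP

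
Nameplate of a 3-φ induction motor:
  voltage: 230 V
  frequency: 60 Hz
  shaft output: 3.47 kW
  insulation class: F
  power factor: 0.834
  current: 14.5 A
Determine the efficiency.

72.0 %

P_out = 3.47 kW = 3470 W
P_in = √3·V_L·I_L·cosφ = 1.732 × 230 × 14.5 × 0.834 = 4817 W
η = P_out / P_in = 3470 / 4817 = 0.720 = 72.0%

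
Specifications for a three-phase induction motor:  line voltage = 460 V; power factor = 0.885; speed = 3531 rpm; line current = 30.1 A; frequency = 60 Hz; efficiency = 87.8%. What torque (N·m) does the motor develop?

50.4 N·m

P_in = √3·V·I·cosφ = 1.732 × 460 × 30.1 × 0.885 = 21223 W
P_out = η·P_in = 0.878 × 21223 = 18634 W
n = 3531 rpm
ω = 2π×3531/60 = 369.8 rad/s
τ = P_out/ω = 18634/369.8 = 50.4 N·m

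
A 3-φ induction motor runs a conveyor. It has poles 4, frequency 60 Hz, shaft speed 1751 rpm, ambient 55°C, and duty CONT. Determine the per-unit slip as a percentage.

n_s = 120f/p = 120×60/4 = 1800 rpm
s = (n_s − n)/n_s = (1800 − 1751)/1800 = 0.0272

2.72 %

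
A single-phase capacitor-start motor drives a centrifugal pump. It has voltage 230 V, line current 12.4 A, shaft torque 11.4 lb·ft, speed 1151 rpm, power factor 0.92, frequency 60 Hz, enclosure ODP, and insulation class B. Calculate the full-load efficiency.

τ = 11.4 lb·ft × 1.356 = 15.46 N·m
ω = 2π × 1151/60 = 120.5 rad/s; P_out = τω = 15.46 × 120.5 = 1863 W
P_in = V·I·cosφ = 230 × 12.4 × 0.92 = 2624 W
η = P_out / P_in = 1863 / 2624 = 0.710 = 71.0%

71.0 %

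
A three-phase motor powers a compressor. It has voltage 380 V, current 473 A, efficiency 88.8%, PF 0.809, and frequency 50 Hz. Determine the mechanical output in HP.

300 HP

P_in = √3·V·I·cosφ = 1.732 × 380 × 473 × 0.809 = 251850 W
P_out = η·P_in = 0.888 × 251850 = 223643 W
= 223643/746 = 300 HP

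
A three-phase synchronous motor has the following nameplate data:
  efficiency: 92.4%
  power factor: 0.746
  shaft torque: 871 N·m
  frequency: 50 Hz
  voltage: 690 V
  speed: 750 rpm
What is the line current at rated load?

83 A

ω = 2π×750/60 = 78.54 rad/s; P_out = τω = 871 × 78.54 = 68408 W
P_in = P_out / η = 68408 / 0.924 = 74035 W
I_L = P_in / (√3·V_L·cosφ) = 74035 / (1.732 × 690 × 0.746) = 83 A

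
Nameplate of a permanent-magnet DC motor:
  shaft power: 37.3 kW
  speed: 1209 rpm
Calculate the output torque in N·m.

ω = 2π × 1209/60 = 126.6 rad/s
τ = P/ω = 37300/126.6 = 295 N·m

295 N·m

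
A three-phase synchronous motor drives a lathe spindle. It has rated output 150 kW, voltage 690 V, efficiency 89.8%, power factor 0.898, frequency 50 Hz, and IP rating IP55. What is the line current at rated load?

156 A

P_out = 150 kW = 150000 W
P_in = P_out / η = 150000 / 0.898 = 167038 W
I_L = P_in / (√3·V_L·cosφ) = 167038 / (1.732 × 690 × 0.898) = 156 A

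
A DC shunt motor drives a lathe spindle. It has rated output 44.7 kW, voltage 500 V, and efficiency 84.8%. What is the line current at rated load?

P_out = 44.7 kW = 44700 W
P_in = P_out / η = 44700 / 0.848 = 52712 W
I = P_in / V = 52712 / 500 = 105 A

105 A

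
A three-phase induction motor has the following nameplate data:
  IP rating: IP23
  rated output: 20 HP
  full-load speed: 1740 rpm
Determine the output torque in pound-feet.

60.4 lb·ft

P_out = 20 × 746 = 14920 W
ω = 2π × 1740/60 = 182.2 rad/s
τ = P_out/ω = 14920/182.2 = 81.89 N·m
In lb·ft: 81.89/1.356 = 60.4 lb·ft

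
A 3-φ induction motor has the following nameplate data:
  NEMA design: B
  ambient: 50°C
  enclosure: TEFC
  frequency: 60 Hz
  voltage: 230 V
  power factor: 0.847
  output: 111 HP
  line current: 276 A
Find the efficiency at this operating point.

P_out = 111 × 746 = 82806 W
P_in = √3·V_L·I_L·cosφ = 1.732 × 230 × 276 × 0.847 = 93125 W
η = P_out / P_in = 82806 / 93125 = 0.889 = 88.9%

88.9 %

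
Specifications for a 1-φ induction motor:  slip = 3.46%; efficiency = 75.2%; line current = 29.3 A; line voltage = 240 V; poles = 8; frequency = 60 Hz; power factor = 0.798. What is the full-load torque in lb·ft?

34.2 lb·ft

P_in = V·I·cosφ = 240 × 29.3 × 0.798 = 5612 W
P_out = η·P_in = 0.752 × 5612 = 4220 W
n_s = 120×60/8 = 900 rpm; n = 900×(1−0.0346) = 869 rpm
ω = 2π×869/60 = 91 rad/s
τ = P_out/ω = 4220/91 = 46.37 N·m
In lb·ft: 46.37/1.356 = 34.2 lb·ft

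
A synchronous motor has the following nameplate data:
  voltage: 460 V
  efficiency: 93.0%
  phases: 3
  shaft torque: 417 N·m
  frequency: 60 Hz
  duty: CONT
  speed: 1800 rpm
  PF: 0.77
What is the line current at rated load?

ω = 2π×1800/60 = 188.5 rad/s; P_out = τω = 417 × 188.5 = 78605 W
P_in = P_out / η = 78605 / 0.930 = 84522 W
I_L = P_in / (√3·V_L·cosφ) = 84522 / (1.732 × 460 × 0.77) = 138 A

138 A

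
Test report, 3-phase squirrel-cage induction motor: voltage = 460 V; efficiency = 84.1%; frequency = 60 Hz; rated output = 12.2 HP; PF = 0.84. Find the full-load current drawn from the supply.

16.2 A

P_out = 12.2 × 746 = 9101 W
P_in = P_out / η = 9101 / 0.841 = 10822 W
I_L = P_in / (√3·V_L·cosφ) = 10822 / (1.732 × 460 × 0.84) = 16.2 A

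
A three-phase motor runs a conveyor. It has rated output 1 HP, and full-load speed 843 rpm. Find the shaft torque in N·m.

P_out = 1 × 746 = 746 W
ω = 2π × 843/60 = 88.28 rad/s
τ = P_out/ω = 746/88.28 = 8.45 N·m

8.45 N·m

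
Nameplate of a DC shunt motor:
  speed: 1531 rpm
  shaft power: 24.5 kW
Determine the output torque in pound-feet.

113 lb·ft

ω = 2π × 1531/60 = 160.3 rad/s
τ = P/ω = 24500/160.3 = 152.8 N·m
In lb·ft: 152.8/1.356 = 113 lb·ft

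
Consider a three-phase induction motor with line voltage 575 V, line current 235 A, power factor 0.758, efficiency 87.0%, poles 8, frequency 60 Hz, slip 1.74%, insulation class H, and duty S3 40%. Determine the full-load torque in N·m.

1670 N·m

P_in = √3·V·I·cosφ = 1.732 × 575 × 235 × 0.758 = 177400 W
P_out = η·P_in = 0.87 × 177400 = 154338 W
n_s = 120×60/8 = 900 rpm; n = 900×(1−0.0174) = 884 rpm
ω = 2π×884/60 = 92.57 rad/s
τ = P_out/ω = 154338/92.57 = 1670 N·m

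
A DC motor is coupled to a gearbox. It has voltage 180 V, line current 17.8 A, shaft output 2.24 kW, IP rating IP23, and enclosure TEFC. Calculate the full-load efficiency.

69.9 %

P_out = 2.24 kW = 2240 W
P_in = V·I = 180 × 17.8 = 3204 W
η = P_out / P_in = 2240 / 3204 = 0.699 = 69.9%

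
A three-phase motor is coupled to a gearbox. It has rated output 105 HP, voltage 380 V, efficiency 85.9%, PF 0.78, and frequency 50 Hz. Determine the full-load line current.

178 A

P_out = 105 × 746 = 78330 W
P_in = P_out / η = 78330 / 0.859 = 91187 W
I_L = P_in / (√3·V_L·cosφ) = 91187 / (1.732 × 380 × 0.78) = 178 A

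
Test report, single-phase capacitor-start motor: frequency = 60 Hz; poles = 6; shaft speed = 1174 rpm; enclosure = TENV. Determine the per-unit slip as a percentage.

2.17 %

n_s = 120f/p = 120×60/6 = 1200 rpm
s = (n_s − n)/n_s = (1200 − 1174)/1200 = 0.0217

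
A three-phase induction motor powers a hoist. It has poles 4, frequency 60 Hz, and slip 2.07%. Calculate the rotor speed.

1763 rpm

n_s = 120f/p = 120×60/4 = 1800 rpm
n = n_s(1 − s) = 1800 × (1 − 0.0207) = 1763 rpm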